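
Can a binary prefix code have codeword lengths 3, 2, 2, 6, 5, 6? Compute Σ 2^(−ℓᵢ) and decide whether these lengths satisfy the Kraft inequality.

With common denominator 2^6 = 64: Σ 2^(−ℓᵢ) = 8/64 + 16/64 + 16/64 + 1/64 + 2/64 + 1/64 = 44/64 = 0.6875.
Kraft's inequality requires Σ ≤ 1; here Σ = 0.6875 ≤ 1, so such a prefix code exists.

0.6875; yes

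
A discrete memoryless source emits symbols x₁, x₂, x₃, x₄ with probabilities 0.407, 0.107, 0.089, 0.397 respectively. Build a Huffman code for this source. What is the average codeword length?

Repeatedly combine the two least-probable nodes; the expected code length is the sum of the merged weights.
merge 89/1000 + 107/1000 → 49/250
merge 49/250 + 397/1000 → 593/1000
merge 407/1000 + 593/1000 → 1
L = 49/250 + 593/1000 + 1 = 1789/1000 = 1.789 bits/symbol.

1.789 bits/symbol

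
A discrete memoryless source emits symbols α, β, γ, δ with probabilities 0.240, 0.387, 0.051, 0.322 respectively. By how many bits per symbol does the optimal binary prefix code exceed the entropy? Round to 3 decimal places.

Entropy H = −Σ p log₂ p ≈ 1.7696 bits.
Huffman merges: 51/1000+6/25→291/1000; 291/1000+161/500→613/1000; 387/1000+613/1000→1. L = 238/125 ≈ 1.9040.
L − H = 1.9040 − 1.7696 = 0.134 bits.

0.134 bits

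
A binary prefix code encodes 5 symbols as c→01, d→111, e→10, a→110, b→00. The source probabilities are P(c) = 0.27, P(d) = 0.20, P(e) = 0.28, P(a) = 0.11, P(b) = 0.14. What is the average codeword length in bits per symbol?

L̄ = Σ pᵢ·ℓᵢ = 0.27·2 + 0.20·3 + 0.28·2 + 0.11·3 + 0.14·2 = 2.31 bits/symbol.

2.31 bits/symbol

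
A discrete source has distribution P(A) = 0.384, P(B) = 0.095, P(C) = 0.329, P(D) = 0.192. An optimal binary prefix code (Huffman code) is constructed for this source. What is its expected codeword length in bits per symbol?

1.903 bits/symbol

Repeatedly combine the two least-probable nodes; the expected code length is the sum of the merged weights.
merge 19/200 + 24/125 → 287/1000
merge 287/1000 + 329/1000 → 77/125
merge 48/125 + 77/125 → 1
L = 287/1000 + 77/125 + 1 = 1903/1000 = 1.903 bits/symbol.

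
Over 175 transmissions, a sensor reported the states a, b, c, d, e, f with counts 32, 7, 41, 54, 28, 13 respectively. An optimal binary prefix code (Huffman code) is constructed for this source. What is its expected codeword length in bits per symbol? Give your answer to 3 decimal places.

2.389 bits/symbol

Probabilities are the counts divided by 175.
Repeatedly combine the two least-probable nodes; the expected code length is the sum of the merged weights.
merge 1/25 + 13/175 → 4/35
merge 4/35 + 4/25 → 48/175
merge 32/175 + 41/175 → 73/175
merge 48/175 + 54/175 → 102/175
merge 73/175 + 102/175 → 1
L = 4/35 + 48/175 + 73/175 + 102/175 + 1 = 418/175 ≈ 2.389 bits/symbol.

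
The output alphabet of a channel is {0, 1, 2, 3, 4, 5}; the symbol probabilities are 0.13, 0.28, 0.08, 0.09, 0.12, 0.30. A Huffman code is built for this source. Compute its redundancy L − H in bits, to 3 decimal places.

0.031 bits

Entropy H = −Σ p log₂ p ≈ 2.3892 bits.
Huffman merges: 2/25+9/100→17/100; 3/25+13/100→1/4; 17/100+1/4→21/50; 7/25+3/10→29/50; 21/50+29/50→1. L = 121/50 ≈ 2.4200.
L − H = 2.4200 − 2.3892 = 0.031 bits.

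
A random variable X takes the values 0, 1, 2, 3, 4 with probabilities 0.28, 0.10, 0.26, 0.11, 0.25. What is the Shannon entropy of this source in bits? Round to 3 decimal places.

2.202 bits

H = −Σ pᵢ log₂ pᵢ.
−0.28·log₂(0.28) = 0.5142
−0.10·log₂(0.10) = 0.3322
−0.26·log₂(0.26) = 0.5053
−0.11·log₂(0.11) = 0.3503
−0.25·log₂(0.25) = 0.5000
Sum ≈ 2.2020 → 2.202 bits.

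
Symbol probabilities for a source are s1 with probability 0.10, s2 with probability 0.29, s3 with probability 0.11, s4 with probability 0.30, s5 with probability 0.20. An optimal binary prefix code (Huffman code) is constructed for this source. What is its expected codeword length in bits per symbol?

Repeatedly combine the two least-probable nodes; the expected code length is the sum of the merged weights.
merge 1/10 + 11/100 → 21/100
merge 1/5 + 21/100 → 41/100
merge 29/100 + 3/10 → 59/100
merge 41/100 + 59/100 → 1
L = 21/100 + 41/100 + 59/100 + 1 = 221/100 = 2.21 bits/symbol.

2.21 bits/symbol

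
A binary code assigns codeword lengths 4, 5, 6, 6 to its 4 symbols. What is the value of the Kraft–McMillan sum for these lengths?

0.125

With common denominator 2^6 = 64: Σ 2^(−ℓᵢ) = 4/64 + 2/64 + 1/64 + 1/64 = 8/64 = 0.125.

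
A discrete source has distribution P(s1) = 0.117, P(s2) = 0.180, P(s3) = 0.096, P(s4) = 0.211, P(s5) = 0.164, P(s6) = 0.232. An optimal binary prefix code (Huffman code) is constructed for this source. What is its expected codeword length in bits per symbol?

Repeatedly combine the two least-probable nodes; the expected code length is the sum of the merged weights.
merge 12/125 + 117/1000 → 213/1000
merge 41/250 + 9/50 → 43/125
merge 211/1000 + 213/1000 → 53/125
merge 29/125 + 43/125 → 72/125
merge 53/125 + 72/125 → 1
L = 213/1000 + 43/125 + 53/125 + 72/125 + 1 = 2557/1000 = 2.557 bits/symbol.

2.557 bits/symbol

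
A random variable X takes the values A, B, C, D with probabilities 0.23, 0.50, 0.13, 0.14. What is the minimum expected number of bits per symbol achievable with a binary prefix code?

Repeatedly combine the two least-probable nodes; the expected code length is the sum of the merged weights.
merge 13/100 + 7/50 → 27/100
merge 23/100 + 27/100 → 1/2
merge 1/2 + 1/2 → 1
L = 27/100 + 1/2 + 1 = 177/100 = 1.77 bits/symbol.

1.77 bits/symbol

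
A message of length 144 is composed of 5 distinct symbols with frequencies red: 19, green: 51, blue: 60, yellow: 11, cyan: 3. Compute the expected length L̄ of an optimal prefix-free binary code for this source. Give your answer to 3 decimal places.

1.910 bits/symbol

Probabilities are the counts divided by 144.
Repeatedly combine the two least-probable nodes; the expected code length is the sum of the merged weights.
merge 1/48 + 11/144 → 7/72
merge 7/72 + 19/144 → 11/48
merge 11/48 + 17/48 → 7/12
merge 5/12 + 7/12 → 1
L = 7/72 + 11/48 + 7/12 + 1 = 275/144 ≈ 1.910 bits/symbol.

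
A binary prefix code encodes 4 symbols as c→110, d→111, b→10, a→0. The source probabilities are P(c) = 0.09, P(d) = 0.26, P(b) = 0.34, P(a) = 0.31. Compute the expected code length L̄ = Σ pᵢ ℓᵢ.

L̄ = Σ pᵢ·ℓᵢ = 0.09·3 + 0.26·3 + 0.34·2 + 0.31·1 = 2.04 bits/symbol.

2.04 bits/symbol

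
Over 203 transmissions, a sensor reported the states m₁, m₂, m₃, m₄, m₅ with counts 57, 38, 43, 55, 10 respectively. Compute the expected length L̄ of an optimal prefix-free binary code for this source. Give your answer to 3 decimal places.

2.236 bits/symbol

Probabilities are the counts divided by 203.
Repeatedly combine the two least-probable nodes; the expected code length is the sum of the merged weights.
merge 10/203 + 38/203 → 48/203
merge 43/203 + 48/203 → 13/29
merge 55/203 + 57/203 → 16/29
merge 13/29 + 16/29 → 1
L = 48/203 + 13/29 + 16/29 + 1 = 454/203 ≈ 2.236 bits/symbol.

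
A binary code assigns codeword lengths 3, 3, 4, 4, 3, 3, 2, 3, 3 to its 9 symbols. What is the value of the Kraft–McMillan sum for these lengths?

1.125

With common denominator 2^4 = 16: Σ 2^(−ℓᵢ) = 2/16 + 2/16 + 1/16 + 1/16 + 2/16 + 2/16 + 4/16 + 2/16 + 2/16 = 18/16 = 1.125.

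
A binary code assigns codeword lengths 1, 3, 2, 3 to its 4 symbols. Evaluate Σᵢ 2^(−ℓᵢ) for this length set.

With common denominator 2^3 = 8: Σ 2^(−ℓᵢ) = 4/8 + 1/8 + 2/8 + 1/8 = 8/8 = 1.

1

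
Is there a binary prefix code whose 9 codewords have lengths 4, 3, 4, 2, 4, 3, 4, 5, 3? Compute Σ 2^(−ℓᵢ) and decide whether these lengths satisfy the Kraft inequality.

0.90625; yes

With common denominator 2^5 = 32: Σ 2^(−ℓᵢ) = 2/32 + 4/32 + 2/32 + 8/32 + 2/32 + 4/32 + 2/32 + 1/32 + 4/32 = 29/32 = 0.90625.
Kraft's inequality requires Σ ≤ 1; here Σ = 0.90625 ≤ 1, so such a prefix code exists.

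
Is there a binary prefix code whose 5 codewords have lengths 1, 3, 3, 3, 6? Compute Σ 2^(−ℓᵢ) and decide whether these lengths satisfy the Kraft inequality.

With common denominator 2^6 = 64: Σ 2^(−ℓᵢ) = 32/64 + 8/64 + 8/64 + 8/64 + 1/64 = 57/64 = 0.890625.
Kraft's inequality requires Σ ≤ 1; here Σ = 0.890625 ≤ 1, so such a prefix code exists.

0.890625; yes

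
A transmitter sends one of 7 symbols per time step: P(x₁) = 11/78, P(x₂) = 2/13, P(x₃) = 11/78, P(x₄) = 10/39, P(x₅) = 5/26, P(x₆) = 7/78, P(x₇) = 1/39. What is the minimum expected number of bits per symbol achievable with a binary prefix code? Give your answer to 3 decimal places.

Repeatedly combine the two least-probable nodes; the expected code length is the sum of the merged weights.
merge 1/39 + 7/78 → 3/26
merge 3/26 + 11/78 → 10/39
merge 11/78 + 2/13 → 23/78
merge 5/26 + 10/39 → 35/78
merge 10/39 + 23/78 → 43/78
merge 35/78 + 43/78 → 1
L = 3/26 + 10/39 + 23/78 + 35/78 + 43/78 + 1 = 8/3 ≈ 2.667 bits/symbol.

2.667 bits/symbol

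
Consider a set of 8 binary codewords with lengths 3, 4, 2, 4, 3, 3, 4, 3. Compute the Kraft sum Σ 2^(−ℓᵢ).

0.9375

With common denominator 2^4 = 16: Σ 2^(−ℓᵢ) = 2/16 + 1/16 + 4/16 + 1/16 + 2/16 + 2/16 + 1/16 + 2/16 = 15/16 = 0.9375.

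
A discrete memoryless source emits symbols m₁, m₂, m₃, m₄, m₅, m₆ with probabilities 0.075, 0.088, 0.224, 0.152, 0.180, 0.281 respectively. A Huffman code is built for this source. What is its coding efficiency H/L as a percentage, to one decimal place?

Entropy H = −Σ p log₂ p ≈ 2.4454 bits.
Huffman merges: 3/40+11/125→163/1000; 19/125+163/1000→63/200; 9/50+28/125→101/250; 281/1000+63/200→149/250; 101/250+149/250→1. L = 1239/500 ≈ 2.4780.
Efficiency = H/L = 2.4454/2.4780 = 98.7%.

98.7%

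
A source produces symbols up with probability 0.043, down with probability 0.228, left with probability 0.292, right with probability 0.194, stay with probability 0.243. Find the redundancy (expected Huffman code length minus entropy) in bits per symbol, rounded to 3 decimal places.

0.082 bits

Entropy H = −Σ p log₂ p ≈ 2.1550 bits.
Huffman merges: 43/1000+97/500→237/1000; 57/250+237/1000→93/200; 243/1000+73/250→107/200; 93/200+107/200→1. L = 2237/1000 ≈ 2.2370.
L − H = 2.2370 − 2.1550 = 0.082 bits.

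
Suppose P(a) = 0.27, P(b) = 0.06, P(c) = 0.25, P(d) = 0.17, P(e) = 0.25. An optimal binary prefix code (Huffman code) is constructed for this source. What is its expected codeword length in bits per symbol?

2.23 bits/symbol

Repeatedly combine the two least-probable nodes; the expected code length is the sum of the merged weights.
merge 3/50 + 17/100 → 23/100
merge 23/100 + 1/4 → 12/25
merge 1/4 + 27/100 → 13/25
merge 12/25 + 13/25 → 1
L = 23/100 + 12/25 + 13/25 + 1 = 223/100 = 2.23 bits/symbol.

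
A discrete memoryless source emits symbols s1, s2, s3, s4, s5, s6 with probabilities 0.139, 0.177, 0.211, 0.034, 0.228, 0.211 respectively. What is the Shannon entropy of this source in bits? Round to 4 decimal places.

H = −Σ pᵢ log₂ pᵢ.
−0.139·log₂(0.139) = 0.3957
−0.177·log₂(0.177) = 0.4422
−0.211·log₂(0.211) = 0.4736
−0.034·log₂(0.034) = 0.1659
−0.228·log₂(0.228) = 0.4863
−0.211·log₂(0.211) = 0.4736
Sum ≈ 2.4373 → 2.4373 bits.

2.4373 bits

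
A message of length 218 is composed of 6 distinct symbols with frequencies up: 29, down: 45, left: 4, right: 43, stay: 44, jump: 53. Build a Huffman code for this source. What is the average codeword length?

Probabilities are the counts divided by 218.
Repeatedly combine the two least-probable nodes; the expected code length is the sum of the merged weights.
merge 2/109 + 29/218 → 33/218
merge 33/218 + 43/218 → 38/109
merge 22/109 + 45/218 → 89/218
merge 53/218 + 38/109 → 129/218
merge 89/218 + 129/218 → 1
L = 33/218 + 38/109 + 89/218 + 129/218 + 1 = 5/2 = 2.5 bits/symbol.

2.5 bits/symbol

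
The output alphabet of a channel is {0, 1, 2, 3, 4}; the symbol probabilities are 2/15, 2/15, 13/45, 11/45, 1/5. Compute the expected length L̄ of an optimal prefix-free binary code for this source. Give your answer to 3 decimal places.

Repeatedly combine the two least-probable nodes; the expected code length is the sum of the merged weights.
merge 2/15 + 2/15 → 4/15
merge 1/5 + 11/45 → 4/9
merge 4/15 + 13/45 → 5/9
merge 4/9 + 5/9 → 1
L = 4/15 + 4/9 + 5/9 + 1 = 34/15 ≈ 2.267 bits/symbol.

2.267 bits/symbol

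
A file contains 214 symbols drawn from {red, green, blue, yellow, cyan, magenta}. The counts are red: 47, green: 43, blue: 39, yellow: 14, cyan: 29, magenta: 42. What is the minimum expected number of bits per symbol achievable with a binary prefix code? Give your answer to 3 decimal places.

2.579 bits/symbol

Probabilities are the counts divided by 214.
Repeatedly combine the two least-probable nodes; the expected code length is the sum of the merged weights.
merge 7/107 + 29/214 → 43/214
merge 39/214 + 21/107 → 81/214
merge 43/214 + 43/214 → 43/107
merge 47/214 + 81/214 → 64/107
merge 43/107 + 64/107 → 1
L = 43/214 + 81/214 + 43/107 + 64/107 + 1 = 276/107 ≈ 2.579 bits/symbol.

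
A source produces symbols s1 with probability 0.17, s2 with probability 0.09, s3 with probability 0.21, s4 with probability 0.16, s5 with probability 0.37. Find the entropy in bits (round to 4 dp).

2.1738 bits

H = −Σ pᵢ log₂ pᵢ.
−0.17·log₂(0.17) = 0.4346
−0.09·log₂(0.09) = 0.3127
−0.21·log₂(0.21) = 0.4728
−0.16·log₂(0.16) = 0.4230
−0.37·log₂(0.37) = 0.5307
Sum ≈ 2.1738 → 2.1738 bits.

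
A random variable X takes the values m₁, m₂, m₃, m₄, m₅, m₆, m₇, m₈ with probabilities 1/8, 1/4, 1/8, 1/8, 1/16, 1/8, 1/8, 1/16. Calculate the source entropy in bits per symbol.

2.875 bits

Each probability is a power of 1/2, so log₂(1/p) is an integer.
H = Σ p·log₂(1/p) = 1/8·3 + 1/4·2 + 1/8·3 + 1/8·3 + 1/16·4 + 1/8·3 + 1/8·3 + 1/16·4 = 2.875 bits.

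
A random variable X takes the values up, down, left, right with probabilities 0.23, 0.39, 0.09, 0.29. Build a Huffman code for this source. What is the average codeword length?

1.93 bits/symbol

Repeatedly combine the two least-probable nodes; the expected code length is the sum of the merged weights.
merge 9/100 + 23/100 → 8/25
merge 29/100 + 8/25 → 61/100
merge 39/100 + 61/100 → 1
L = 8/25 + 61/100 + 1 = 193/100 = 1.93 bits/symbol.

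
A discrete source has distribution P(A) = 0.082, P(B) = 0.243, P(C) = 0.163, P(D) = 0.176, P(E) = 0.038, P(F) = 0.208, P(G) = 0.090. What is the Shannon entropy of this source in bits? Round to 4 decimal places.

H = −Σ pᵢ log₂ pᵢ.
−0.082·log₂(0.082) = 0.2959
−0.243·log₂(0.243) = 0.4960
−0.163·log₂(0.163) = 0.4266
−0.176·log₂(0.176) = 0.4411
−0.038·log₂(0.038) = 0.1793
−0.208·log₂(0.208) = 0.4712
−0.090·log₂(0.090) = 0.3127
Sum ≈ 2.6227 → 2.6227 bits.

2.6227 bits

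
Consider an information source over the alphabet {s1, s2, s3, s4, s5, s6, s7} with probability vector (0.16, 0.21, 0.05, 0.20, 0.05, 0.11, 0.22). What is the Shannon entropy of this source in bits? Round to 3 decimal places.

H = −Σ pᵢ log₂ pᵢ.
−0.16·log₂(0.16) = 0.4230
−0.21·log₂(0.21) = 0.4728
−0.05·log₂(0.05) = 0.2161
−0.20·log₂(0.20) = 0.4644
−0.05·log₂(0.05) = 0.2161
−0.11·log₂(0.11) = 0.3503
−0.22·log₂(0.22) = 0.4806
Sum ≈ 2.6233 → 2.623 bits.

2.623 bits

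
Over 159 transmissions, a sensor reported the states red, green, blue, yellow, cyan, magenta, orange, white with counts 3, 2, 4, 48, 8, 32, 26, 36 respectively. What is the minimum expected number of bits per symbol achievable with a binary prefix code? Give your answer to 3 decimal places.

2.465 bits/symbol

Probabilities are the counts divided by 159.
Repeatedly combine the two least-probable nodes; the expected code length is the sum of the merged weights.
merge 2/159 + 1/53 → 5/159
merge 4/159 + 5/159 → 3/53
merge 8/159 + 3/53 → 17/159
merge 17/159 + 26/159 → 43/159
merge 32/159 + 12/53 → 68/159
merge 43/159 + 16/53 → 91/159
merge 68/159 + 91/159 → 1
L = 5/159 + 3/53 + 17/159 + 43/159 + 68/159 + 91/159 + 1 = 392/159 ≈ 2.465 bits/symbol.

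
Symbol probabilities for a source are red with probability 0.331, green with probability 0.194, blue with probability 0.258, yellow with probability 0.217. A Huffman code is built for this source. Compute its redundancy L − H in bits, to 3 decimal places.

0.030 bits

Entropy H = −Σ p log₂ p ≈ 1.9696 bits.
Huffman merges: 97/500+217/1000→411/1000; 129/500+331/1000→589/1000; 411/1000+589/1000→1. L = 2 ≈ 2.0000.
L − H = 2.0000 − 1.9696 = 0.030 bits.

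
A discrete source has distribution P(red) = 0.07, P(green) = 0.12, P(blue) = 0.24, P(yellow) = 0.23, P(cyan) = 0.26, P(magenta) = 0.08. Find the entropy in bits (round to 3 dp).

H = −Σ pᵢ log₂ pᵢ.
−0.07·log₂(0.07) = 0.2686
−0.12·log₂(0.12) = 0.3671
−0.24·log₂(0.24) = 0.4941
−0.23·log₂(0.23) = 0.4877
−0.26·log₂(0.26) = 0.5053
−0.08·log₂(0.08) = 0.2915
Sum ≈ 2.4142 → 2.414 bits.

2.414 bits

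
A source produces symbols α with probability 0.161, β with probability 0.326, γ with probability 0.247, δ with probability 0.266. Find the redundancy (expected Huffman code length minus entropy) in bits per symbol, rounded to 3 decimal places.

0.042 bits

Entropy H = −Σ p log₂ p ≈ 1.9579 bits.
Huffman merges: 161/1000+247/1000→51/125; 133/500+163/500→74/125; 51/125+74/125→1. L = 2 ≈ 2.0000.
L − H = 2.0000 − 1.9579 = 0.042 bits.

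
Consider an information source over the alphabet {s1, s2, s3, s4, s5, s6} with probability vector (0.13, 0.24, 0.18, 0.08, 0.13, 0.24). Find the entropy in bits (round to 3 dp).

H = −Σ pᵢ log₂ pᵢ.
−0.13·log₂(0.13) = 0.3826
−0.24·log₂(0.24) = 0.4941
−0.18·log₂(0.18) = 0.4453
−0.08·log₂(0.08) = 0.2915
−0.13·log₂(0.13) = 0.3826
−0.24·log₂(0.24) = 0.4941
Sum ≈ 2.4904 → 2.490 bits.

2.490 bits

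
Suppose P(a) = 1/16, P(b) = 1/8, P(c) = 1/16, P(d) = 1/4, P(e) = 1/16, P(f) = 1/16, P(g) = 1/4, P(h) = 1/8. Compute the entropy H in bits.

Each probability is a power of 1/2, so log₂(1/p) is an integer.
H = Σ p·log₂(1/p) = 1/16·4 + 1/8·3 + 1/16·4 + 1/4·2 + 1/16·4 + 1/16·4 + 1/4·2 + 1/8·3 = 2.75 bits.

2.75 bits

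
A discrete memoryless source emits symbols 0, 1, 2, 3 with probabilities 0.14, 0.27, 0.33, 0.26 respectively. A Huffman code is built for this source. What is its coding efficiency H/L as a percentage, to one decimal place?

97.0%

Entropy H = −Σ p log₂ p ≈ 1.9402 bits.
Huffman merges: 7/50+13/50→2/5; 27/100+33/100→3/5; 2/5+3/5→1. L = 2 ≈ 2.0000.
Efficiency = H/L = 1.9402/2.0000 = 97.0%.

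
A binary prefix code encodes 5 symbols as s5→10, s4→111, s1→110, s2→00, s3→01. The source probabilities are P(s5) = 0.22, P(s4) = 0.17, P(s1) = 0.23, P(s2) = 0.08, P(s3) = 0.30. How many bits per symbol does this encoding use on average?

L̄ = Σ pᵢ·ℓᵢ = 0.22·2 + 0.17·3 + 0.23·3 + 0.08·2 + 0.30·2 = 2.4 bits/symbol.

2.4 bits/symbol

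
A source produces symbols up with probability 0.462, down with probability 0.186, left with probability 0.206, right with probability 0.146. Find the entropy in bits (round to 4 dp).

H = −Σ pᵢ log₂ pᵢ.
−0.462·log₂(0.462) = 0.5147
−0.186·log₂(0.186) = 0.4514
−0.206·log₂(0.206) = 0.4695
−0.146·log₂(0.146) = 0.4053
Sum ≈ 1.8409 → 1.8409 bits.

1.8409 bits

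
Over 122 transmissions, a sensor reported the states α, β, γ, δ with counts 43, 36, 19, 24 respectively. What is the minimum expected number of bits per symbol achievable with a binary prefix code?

2 bits/symbol

Probabilities are the counts divided by 122.
Repeatedly combine the two least-probable nodes; the expected code length is the sum of the merged weights.
merge 19/122 + 12/61 → 43/122
merge 18/61 + 43/122 → 79/122
merge 43/122 + 79/122 → 1
L = 43/122 + 79/122 + 1 = 2 bits/symbol.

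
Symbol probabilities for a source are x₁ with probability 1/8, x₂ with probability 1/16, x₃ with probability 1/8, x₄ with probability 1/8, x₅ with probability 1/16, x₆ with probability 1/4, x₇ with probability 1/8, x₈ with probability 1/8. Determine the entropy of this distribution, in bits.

Each probability is a power of 1/2, so log₂(1/p) is an integer.
H = Σ p·log₂(1/p) = 1/8·3 + 1/16·4 + 1/8·3 + 1/8·3 + 1/16·4 + 1/4·2 + 1/8·3 + 1/8·3 = 2.875 bits.

2.875 bits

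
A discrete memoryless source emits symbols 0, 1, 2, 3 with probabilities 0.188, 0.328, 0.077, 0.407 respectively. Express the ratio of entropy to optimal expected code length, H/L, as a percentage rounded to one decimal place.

96.5%

Entropy H = −Σ p log₂ p ≈ 1.7935 bits.
Huffman merges: 77/1000+47/250→53/200; 53/200+41/125→593/1000; 407/1000+593/1000→1. L = 929/500 ≈ 1.8580.
Efficiency = H/L = 1.7935/1.8580 = 96.5%.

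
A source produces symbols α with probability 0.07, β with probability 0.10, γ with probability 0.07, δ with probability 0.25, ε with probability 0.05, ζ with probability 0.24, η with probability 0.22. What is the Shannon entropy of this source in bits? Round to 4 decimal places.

2.5601 bits

H = −Σ pᵢ log₂ pᵢ.
−0.07·log₂(0.07) = 0.2686
−0.10·log₂(0.10) = 0.3322
−0.07·log₂(0.07) = 0.2686
−0.25·log₂(0.25) = 0.5000
−0.05·log₂(0.05) = 0.2161
−0.24·log₂(0.24) = 0.4941
−0.22·log₂(0.22) = 0.4806
Sum ≈ 2.5601 → 2.5601 bits.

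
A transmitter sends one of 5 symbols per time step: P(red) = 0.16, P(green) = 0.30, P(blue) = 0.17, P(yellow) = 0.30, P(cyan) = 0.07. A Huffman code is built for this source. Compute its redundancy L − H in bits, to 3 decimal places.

Entropy H = −Σ p log₂ p ≈ 2.1683 bits.
Huffman merges: 7/100+4/25→23/100; 17/100+23/100→2/5; 3/10+3/10→3/5; 2/5+3/5→1. L = 223/100 ≈ 2.2300.
L − H = 2.2300 − 2.1683 = 0.062 bits.

0.062 bits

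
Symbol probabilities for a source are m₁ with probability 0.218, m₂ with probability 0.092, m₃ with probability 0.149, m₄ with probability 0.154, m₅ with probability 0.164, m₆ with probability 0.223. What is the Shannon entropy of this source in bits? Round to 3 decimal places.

2.531 bits

H = −Σ pᵢ log₂ pᵢ.
−0.218·log₂(0.218) = 0.4791
−0.092·log₂(0.092) = 0.3167
−0.149·log₂(0.149) = 0.4092
−0.154·log₂(0.154) = 0.4156
−0.164·log₂(0.164) = 0.4278
−0.223·log₂(0.223) = 0.4828
Sum ≈ 2.5312 → 2.531 bits.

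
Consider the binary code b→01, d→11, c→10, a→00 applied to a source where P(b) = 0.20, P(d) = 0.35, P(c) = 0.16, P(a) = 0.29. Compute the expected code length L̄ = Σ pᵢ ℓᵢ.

L̄ = Σ pᵢ·ℓᵢ = 0.20·2 + 0.35·2 + 0.16·2 + 0.29·2 = 2 bits/symbol.

2 bits/symbol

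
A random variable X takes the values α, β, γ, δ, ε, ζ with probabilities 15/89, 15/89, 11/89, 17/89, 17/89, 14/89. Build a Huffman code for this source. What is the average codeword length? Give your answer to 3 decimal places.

Repeatedly combine the two least-probable nodes; the expected code length is the sum of the merged weights.
merge 11/89 + 14/89 → 25/89
merge 15/89 + 15/89 → 30/89
merge 17/89 + 17/89 → 34/89
merge 25/89 + 30/89 → 55/89
merge 34/89 + 55/89 → 1
L = 25/89 + 30/89 + 34/89 + 55/89 + 1 = 233/89 ≈ 2.618 bits/symbol.

2.618 bits/symbol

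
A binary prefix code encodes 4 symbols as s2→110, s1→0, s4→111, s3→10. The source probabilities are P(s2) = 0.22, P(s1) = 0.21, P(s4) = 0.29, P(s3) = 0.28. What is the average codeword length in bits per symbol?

L̄ = Σ pᵢ·ℓᵢ = 0.22·3 + 0.21·1 + 0.29·3 + 0.28·2 = 2.3 bits/symbol.

2.3 bits/symbol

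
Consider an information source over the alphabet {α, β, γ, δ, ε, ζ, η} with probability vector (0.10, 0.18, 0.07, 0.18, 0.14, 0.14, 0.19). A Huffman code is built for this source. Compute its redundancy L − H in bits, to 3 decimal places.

0.059 bits

Entropy H = −Σ p log₂ p ≈ 2.7408 bits.
Huffman merges: 7/100+1/10→17/100; 7/50+7/50→7/25; 17/100+9/50→7/20; 9/50+19/100→37/100; 7/25+7/20→63/100; 37/100+63/100→1. L = 14/5 ≈ 2.8000.
L − H = 2.8000 − 2.7408 = 0.059 bits.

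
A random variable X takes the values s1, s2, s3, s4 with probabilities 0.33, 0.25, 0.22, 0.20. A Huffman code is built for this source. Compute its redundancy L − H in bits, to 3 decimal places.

0.027 bits

Entropy H = −Σ p log₂ p ≈ 1.9728 bits.
Huffman merges: 1/5+11/50→21/50; 1/4+33/100→29/50; 21/50+29/50→1. L = 2 ≈ 2.0000.
L − H = 2.0000 − 1.9728 = 0.027 bits.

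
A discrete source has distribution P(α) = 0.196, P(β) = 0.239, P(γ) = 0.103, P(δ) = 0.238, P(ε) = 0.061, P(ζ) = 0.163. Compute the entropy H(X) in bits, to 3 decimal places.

2.458 bits

H = −Σ pᵢ log₂ pᵢ.
−0.196·log₂(0.196) = 0.4608
−0.239·log₂(0.239) = 0.4935
−0.103·log₂(0.103) = 0.3378
−0.238·log₂(0.238) = 0.4929
−0.061·log₂(0.061) = 0.2461
−0.163·log₂(0.163) = 0.4266
Sum ≈ 2.4577 → 2.458 bits.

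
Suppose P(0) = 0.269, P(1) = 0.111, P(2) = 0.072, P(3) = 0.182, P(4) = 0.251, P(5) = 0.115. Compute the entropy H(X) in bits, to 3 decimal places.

H = −Σ pᵢ log₂ pᵢ.
−0.269·log₂(0.269) = 0.5096
−0.111·log₂(0.111) = 0.3520
−0.072·log₂(0.072) = 0.2733
−0.182·log₂(0.182) = 0.4474
−0.251·log₂(0.251) = 0.5006
−0.115·log₂(0.115) = 0.3588
Sum ≈ 2.4416 → 2.442 bits.

2.442 bits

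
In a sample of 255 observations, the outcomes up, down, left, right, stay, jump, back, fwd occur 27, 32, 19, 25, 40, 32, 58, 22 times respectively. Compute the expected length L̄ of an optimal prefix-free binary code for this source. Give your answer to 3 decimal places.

2.933 bits/symbol

Probabilities are the counts divided by 255.
Repeatedly combine the two least-probable nodes; the expected code length is the sum of the merged weights.
merge 19/255 + 22/255 → 41/255
merge 5/51 + 9/85 → 52/255
merge 32/255 + 32/255 → 64/255
merge 8/51 + 41/255 → 27/85
merge 52/255 + 58/255 → 22/51
merge 64/255 + 27/85 → 29/51
merge 22/51 + 29/51 → 1
L = 41/255 + 52/255 + 64/255 + 27/85 + 22/51 + 29/51 + 1 = 44/15 ≈ 2.933 bits/symbol.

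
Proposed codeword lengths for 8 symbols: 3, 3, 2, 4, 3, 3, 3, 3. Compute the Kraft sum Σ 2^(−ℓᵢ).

1.0625

With common denominator 2^4 = 16: Σ 2^(−ℓᵢ) = 2/16 + 2/16 + 4/16 + 1/16 + 2/16 + 2/16 + 2/16 + 2/16 = 17/16 = 1.0625.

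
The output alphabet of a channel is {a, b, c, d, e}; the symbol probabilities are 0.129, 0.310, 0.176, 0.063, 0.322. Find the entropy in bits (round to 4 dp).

H = −Σ pᵢ log₂ pᵢ.
−0.129·log₂(0.129) = 0.3811
−0.310·log₂(0.310) = 0.5238
−0.176·log₂(0.176) = 0.4411
−0.063·log₂(0.063) = 0.2513
−0.322·log₂(0.322) = 0.5264
Sum ≈ 2.1238 → 2.1238 bits.

2.1238 bits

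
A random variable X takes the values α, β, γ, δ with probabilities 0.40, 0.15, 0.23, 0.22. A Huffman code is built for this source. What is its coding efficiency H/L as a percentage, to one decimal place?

Entropy H = −Σ p log₂ p ≈ 1.9076 bits.
Huffman merges: 3/20+11/50→37/100; 23/100+37/100→3/5; 2/5+3/5→1. L = 197/100 ≈ 1.9700.
Efficiency = H/L = 1.9076/1.9700 = 96.8%.

96.8%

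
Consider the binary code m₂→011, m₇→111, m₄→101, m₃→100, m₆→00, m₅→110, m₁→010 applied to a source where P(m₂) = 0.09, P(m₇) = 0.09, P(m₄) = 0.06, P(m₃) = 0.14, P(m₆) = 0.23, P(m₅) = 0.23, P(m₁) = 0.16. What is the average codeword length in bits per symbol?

L̄ = Σ pᵢ·ℓᵢ = 0.09·3 + 0.09·3 + 0.06·3 + 0.14·3 + 0.23·2 + 0.23·3 + 0.16·3 = 2.77 bits/symbol.

2.77 bits/symbol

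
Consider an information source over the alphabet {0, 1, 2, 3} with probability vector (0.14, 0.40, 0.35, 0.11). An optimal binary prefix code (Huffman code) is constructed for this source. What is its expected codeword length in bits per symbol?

1.85 bits/symbol

Repeatedly combine the two least-probable nodes; the expected code length is the sum of the merged weights.
merge 11/100 + 7/50 → 1/4
merge 1/4 + 7/20 → 3/5
merge 2/5 + 3/5 → 1
L = 1/4 + 3/5 + 1 = 37/20 = 1.85 bits/symbol.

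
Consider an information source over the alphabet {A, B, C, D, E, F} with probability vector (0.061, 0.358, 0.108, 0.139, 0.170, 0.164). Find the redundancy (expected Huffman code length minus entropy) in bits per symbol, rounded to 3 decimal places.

0.071 bits

Entropy H = −Σ p log₂ p ≈ 2.3815 bits.
Huffman merges: 61/1000+27/250→169/1000; 139/1000+41/250→303/1000; 169/1000+17/100→339/1000; 303/1000+339/1000→321/500; 179/500+321/500→1. L = 2453/1000 ≈ 2.4530.
L − H = 2.4530 − 2.3815 = 0.071 bits.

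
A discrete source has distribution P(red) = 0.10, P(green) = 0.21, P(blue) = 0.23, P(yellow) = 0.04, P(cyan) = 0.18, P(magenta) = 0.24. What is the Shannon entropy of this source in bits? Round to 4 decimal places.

H = −Σ pᵢ log₂ pᵢ.
−0.10·log₂(0.10) = 0.3322
−0.21·log₂(0.21) = 0.4728
−0.23·log₂(0.23) = 0.4877
−0.04·log₂(0.04) = 0.1858
−0.18·log₂(0.18) = 0.4453
−0.24·log₂(0.24) = 0.4941
Sum ≈ 2.4179 → 2.4179 bits.

2.4179 bits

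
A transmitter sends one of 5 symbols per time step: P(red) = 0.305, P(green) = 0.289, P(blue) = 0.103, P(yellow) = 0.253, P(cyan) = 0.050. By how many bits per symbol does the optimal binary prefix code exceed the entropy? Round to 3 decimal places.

0.057 bits

Entropy H = −Σ p log₂ p ≈ 2.0956 bits.
Huffman merges: 1/20+103/1000→153/1000; 153/1000+253/1000→203/500; 289/1000+61/200→297/500; 203/500+297/500→1. L = 2153/1000 ≈ 2.1530.
L − H = 2.1530 − 2.0956 = 0.057 bits.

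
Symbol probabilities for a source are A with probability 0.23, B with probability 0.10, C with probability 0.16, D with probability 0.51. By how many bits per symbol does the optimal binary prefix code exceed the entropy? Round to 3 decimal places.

0.012 bits

Entropy H = −Σ p log₂ p ≈ 1.7383 bits.
Huffman merges: 1/10+4/25→13/50; 23/100+13/50→49/100; 49/100+51/100→1. L = 7/4 ≈ 1.7500.
L − H = 1.7500 − 1.7383 = 0.012 bits.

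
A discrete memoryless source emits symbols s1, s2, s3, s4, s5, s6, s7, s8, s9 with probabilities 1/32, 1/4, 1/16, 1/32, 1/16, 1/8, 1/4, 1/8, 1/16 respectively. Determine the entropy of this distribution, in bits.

Each probability is a power of 1/2, so log₂(1/p) is an integer.
H = Σ p·log₂(1/p) = 1/32·5 + 1/4·2 + 1/16·4 + 1/32·5 + 1/16·4 + 1/8·3 + 1/4·2 + 1/8·3 + 1/16·4 = 2.8125 bits.

2.8125 bits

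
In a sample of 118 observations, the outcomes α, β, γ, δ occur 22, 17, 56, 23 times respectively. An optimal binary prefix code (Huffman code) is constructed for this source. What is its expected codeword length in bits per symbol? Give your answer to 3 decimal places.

1.856 bits/symbol

Probabilities are the counts divided by 118.
Repeatedly combine the two least-probable nodes; the expected code length is the sum of the merged weights.
merge 17/118 + 11/59 → 39/118
merge 23/118 + 39/118 → 31/59
merge 28/59 + 31/59 → 1
L = 39/118 + 31/59 + 1 = 219/118 ≈ 1.856 bits/symbol.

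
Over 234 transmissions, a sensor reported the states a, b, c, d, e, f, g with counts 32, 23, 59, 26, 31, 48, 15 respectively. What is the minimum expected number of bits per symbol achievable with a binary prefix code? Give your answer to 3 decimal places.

2.705 bits/symbol

Probabilities are the counts divided by 234.
Repeatedly combine the two least-probable nodes; the expected code length is the sum of the merged weights.
merge 5/78 + 23/234 → 19/117
merge 1/9 + 31/234 → 19/78
merge 16/117 + 19/117 → 35/117
merge 8/39 + 19/78 → 35/78
merge 59/234 + 35/117 → 43/78
merge 35/78 + 43/78 → 1
L = 19/117 + 19/78 + 35/117 + 35/78 + 43/78 + 1 = 211/78 ≈ 2.705 bits/symbol.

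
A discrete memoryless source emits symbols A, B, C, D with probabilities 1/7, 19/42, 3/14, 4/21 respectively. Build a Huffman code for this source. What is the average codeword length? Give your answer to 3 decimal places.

1.881 bits/symbol

Repeatedly combine the two least-probable nodes; the expected code length is the sum of the merged weights.
merge 1/7 + 4/21 → 1/3
merge 3/14 + 1/3 → 23/42
merge 19/42 + 23/42 → 1
L = 1/3 + 23/42 + 1 = 79/42 ≈ 1.881 bits/symbol.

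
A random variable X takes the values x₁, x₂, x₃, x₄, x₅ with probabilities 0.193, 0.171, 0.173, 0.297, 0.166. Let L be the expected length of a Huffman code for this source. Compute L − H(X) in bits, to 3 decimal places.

Entropy H = −Σ p log₂ p ≈ 2.2819 bits.
Huffman merges: 83/500+171/1000→337/1000; 173/1000+193/1000→183/500; 297/1000+337/1000→317/500; 183/500+317/500→1. L = 2337/1000 ≈ 2.3370.
L − H = 2.3370 − 2.2819 = 0.055 bits.

0.055 bits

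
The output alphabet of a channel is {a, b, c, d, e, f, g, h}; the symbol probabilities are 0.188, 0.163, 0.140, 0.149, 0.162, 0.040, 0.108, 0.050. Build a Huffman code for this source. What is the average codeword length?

2.902 bits/symbol

Repeatedly combine the two least-probable nodes; the expected code length is the sum of the merged weights.
merge 1/25 + 1/20 → 9/100
merge 9/100 + 27/250 → 99/500
merge 7/50 + 149/1000 → 289/1000
merge 81/500 + 163/1000 → 13/40
merge 47/250 + 99/500 → 193/500
merge 289/1000 + 13/40 → 307/500
merge 193/500 + 307/500 → 1
L = 9/100 + 99/500 + 289/1000 + 13/40 + 193/500 + 307/500 + 1 = 1451/500 = 2.902 bits/symbol.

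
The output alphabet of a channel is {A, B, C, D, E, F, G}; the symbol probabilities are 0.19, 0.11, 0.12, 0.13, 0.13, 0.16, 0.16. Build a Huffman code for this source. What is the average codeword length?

Repeatedly combine the two least-probable nodes; the expected code length is the sum of the merged weights.
merge 11/100 + 3/25 → 23/100
merge 13/100 + 13/100 → 13/50
merge 4/25 + 4/25 → 8/25
merge 19/100 + 23/100 → 21/50
merge 13/50 + 8/25 → 29/50
merge 21/50 + 29/50 → 1
L = 23/100 + 13/50 + 8/25 + 21/50 + 29/50 + 1 = 281/100 = 2.81 bits/symbol.

2.81 bits/symbol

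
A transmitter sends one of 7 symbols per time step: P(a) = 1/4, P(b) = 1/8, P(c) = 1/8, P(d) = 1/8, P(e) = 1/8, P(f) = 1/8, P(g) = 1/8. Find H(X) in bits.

Each probability is a power of 1/2, so log₂(1/p) is an integer.
H = Σ p·log₂(1/p) = 1/4·2 + 1/8·3 + 1/8·3 + 1/8·3 + 1/8·3 + 1/8·3 + 1/8·3 = 2.75 bits.

2.75 bits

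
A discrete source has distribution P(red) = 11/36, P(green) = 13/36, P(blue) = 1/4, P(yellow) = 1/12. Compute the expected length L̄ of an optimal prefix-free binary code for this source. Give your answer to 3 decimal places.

Repeatedly combine the two least-probable nodes; the expected code length is the sum of the merged weights.
merge 1/12 + 1/4 → 1/3
merge 11/36 + 1/3 → 23/36
merge 13/36 + 23/36 → 1
L = 1/3 + 23/36 + 1 = 71/36 ≈ 1.972 bits/symbol.

1.972 bits/symbol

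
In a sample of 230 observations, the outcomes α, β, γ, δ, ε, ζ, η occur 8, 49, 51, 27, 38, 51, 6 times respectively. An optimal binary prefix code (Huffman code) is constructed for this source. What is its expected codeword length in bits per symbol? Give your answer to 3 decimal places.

2.583 bits/symbol

Probabilities are the counts divided by 230.
Repeatedly combine the two least-probable nodes; the expected code length is the sum of the merged weights.
merge 3/115 + 4/115 → 7/115
merge 7/115 + 27/230 → 41/230
merge 19/115 + 41/230 → 79/230
merge 49/230 + 51/230 → 10/23
merge 51/230 + 79/230 → 13/23
merge 10/23 + 13/23 → 1
L = 7/115 + 41/230 + 79/230 + 10/23 + 13/23 + 1 = 297/115 ≈ 2.583 bits/symbol.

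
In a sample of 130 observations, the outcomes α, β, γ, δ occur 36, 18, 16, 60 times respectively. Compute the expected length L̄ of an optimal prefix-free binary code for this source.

Probabilities are the counts divided by 130.
Repeatedly combine the two least-probable nodes; the expected code length is the sum of the merged weights.
merge 8/65 + 9/65 → 17/65
merge 17/65 + 18/65 → 7/13
merge 6/13 + 7/13 → 1
L = 17/65 + 7/13 + 1 = 9/5 = 1.8 bits/symbol.

1.8 bits/symbol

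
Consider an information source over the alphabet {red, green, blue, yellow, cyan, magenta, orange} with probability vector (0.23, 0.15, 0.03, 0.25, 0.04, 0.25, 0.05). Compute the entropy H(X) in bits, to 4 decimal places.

2.4518 bits

H = −Σ pᵢ log₂ pᵢ.
−0.23·log₂(0.23) = 0.4877
−0.15·log₂(0.15) = 0.4105
−0.03·log₂(0.03) = 0.1518
−0.25·log₂(0.25) = 0.5000
−0.04·log₂(0.04) = 0.1858
−0.25·log₂(0.25) = 0.5000
−0.05·log₂(0.05) = 0.2161
Sum ≈ 2.4518 → 2.4518 bits.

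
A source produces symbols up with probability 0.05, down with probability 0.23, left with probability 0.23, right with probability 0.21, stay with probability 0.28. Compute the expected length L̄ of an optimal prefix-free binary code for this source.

2.26 bits/symbol

Repeatedly combine the two least-probable nodes; the expected code length is the sum of the merged weights.
merge 1/20 + 21/100 → 13/50
merge 23/100 + 23/100 → 23/50
merge 13/50 + 7/25 → 27/50
merge 23/50 + 27/50 → 1
L = 13/50 + 23/50 + 27/50 + 1 = 113/50 = 2.26 bits/symbol.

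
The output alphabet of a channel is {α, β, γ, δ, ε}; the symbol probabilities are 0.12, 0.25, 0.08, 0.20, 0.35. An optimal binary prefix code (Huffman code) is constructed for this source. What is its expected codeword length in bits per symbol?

Repeatedly combine the two least-probable nodes; the expected code length is the sum of the merged weights.
merge 2/25 + 3/25 → 1/5
merge 1/5 + 1/5 → 2/5
merge 1/4 + 7/20 → 3/5
merge 2/5 + 3/5 → 1
L = 1/5 + 2/5 + 3/5 + 1 = 11/5 = 2.2 bits/symbol.

2.2 bits/symbol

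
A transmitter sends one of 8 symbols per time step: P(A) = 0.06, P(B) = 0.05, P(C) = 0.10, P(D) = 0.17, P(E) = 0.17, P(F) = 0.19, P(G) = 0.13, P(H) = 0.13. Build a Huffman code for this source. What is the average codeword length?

Repeatedly combine the two least-probable nodes; the expected code length is the sum of the merged weights.
merge 1/20 + 3/50 → 11/100
merge 1/10 + 11/100 → 21/100
merge 13/100 + 13/100 → 13/50
merge 17/100 + 17/100 → 17/50
merge 19/100 + 21/100 → 2/5
merge 13/50 + 17/50 → 3/5
merge 2/5 + 3/5 → 1
L = 11/100 + 21/100 + 13/50 + 17/50 + 2/5 + 3/5 + 1 = 73/25 = 2.92 bits/symbol.

2.92 bits/symbol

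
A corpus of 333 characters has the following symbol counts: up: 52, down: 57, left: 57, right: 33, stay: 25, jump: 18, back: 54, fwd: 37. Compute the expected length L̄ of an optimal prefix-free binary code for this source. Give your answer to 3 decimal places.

2.958 bits/symbol

Probabilities are the counts divided by 333.
Repeatedly combine the two least-probable nodes; the expected code length is the sum of the merged weights.
merge 2/37 + 25/333 → 43/333
merge 11/111 + 1/9 → 70/333
merge 43/333 + 52/333 → 95/333
merge 6/37 + 19/111 → 1/3
merge 19/111 + 70/333 → 127/333
merge 95/333 + 1/3 → 206/333
merge 127/333 + 206/333 → 1
L = 43/333 + 70/333 + 95/333 + 1/3 + 127/333 + 206/333 + 1 = 985/333 ≈ 2.958 bits/symbol.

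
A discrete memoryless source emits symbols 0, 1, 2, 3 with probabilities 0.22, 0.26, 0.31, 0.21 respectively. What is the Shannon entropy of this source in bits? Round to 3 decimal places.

H = −Σ pᵢ log₂ pᵢ.
−0.22·log₂(0.22) = 0.4806
−0.26·log₂(0.26) = 0.5053
−0.31·log₂(0.31) = 0.5238
−0.21·log₂(0.21) = 0.4728
Sum ≈ 1.9825 → 1.982 bits.

1.982 bits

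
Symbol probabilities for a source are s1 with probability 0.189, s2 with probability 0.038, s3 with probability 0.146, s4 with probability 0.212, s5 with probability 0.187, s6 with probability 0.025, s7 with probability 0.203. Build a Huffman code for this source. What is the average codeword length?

2.648 bits/symbol

Repeatedly combine the two least-probable nodes; the expected code length is the sum of the merged weights.
merge 1/40 + 19/500 → 63/1000
merge 63/1000 + 73/500 → 209/1000
merge 187/1000 + 189/1000 → 47/125
merge 203/1000 + 209/1000 → 103/250
merge 53/250 + 47/125 → 147/250
merge 103/250 + 147/250 → 1
L = 63/1000 + 209/1000 + 47/125 + 103/250 + 147/250 + 1 = 331/125 = 2.648 bits/symbol.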